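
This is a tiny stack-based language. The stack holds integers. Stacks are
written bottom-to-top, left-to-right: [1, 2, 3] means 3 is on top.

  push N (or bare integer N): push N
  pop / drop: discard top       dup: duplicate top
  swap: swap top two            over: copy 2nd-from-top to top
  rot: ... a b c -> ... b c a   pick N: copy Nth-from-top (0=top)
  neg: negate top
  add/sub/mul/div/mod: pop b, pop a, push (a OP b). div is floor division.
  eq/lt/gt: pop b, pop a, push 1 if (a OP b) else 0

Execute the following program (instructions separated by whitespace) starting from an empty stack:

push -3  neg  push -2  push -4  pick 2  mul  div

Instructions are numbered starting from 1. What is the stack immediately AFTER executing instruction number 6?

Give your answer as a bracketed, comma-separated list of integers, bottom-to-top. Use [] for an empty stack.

Answer: [3, -2, -12]

Derivation:
Step 1 ('push -3'): [-3]
Step 2 ('neg'): [3]
Step 3 ('push -2'): [3, -2]
Step 4 ('push -4'): [3, -2, -4]
Step 5 ('pick 2'): [3, -2, -4, 3]
Step 6 ('mul'): [3, -2, -12]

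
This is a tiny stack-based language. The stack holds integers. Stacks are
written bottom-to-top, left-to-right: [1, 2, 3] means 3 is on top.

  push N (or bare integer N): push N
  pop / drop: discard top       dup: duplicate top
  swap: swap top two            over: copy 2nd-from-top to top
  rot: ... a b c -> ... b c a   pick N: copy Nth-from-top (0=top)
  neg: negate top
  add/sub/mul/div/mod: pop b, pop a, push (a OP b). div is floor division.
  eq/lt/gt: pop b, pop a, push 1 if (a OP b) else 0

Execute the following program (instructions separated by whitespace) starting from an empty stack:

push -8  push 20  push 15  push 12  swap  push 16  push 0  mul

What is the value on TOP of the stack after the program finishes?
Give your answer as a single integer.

After 'push -8': [-8]
After 'push 20': [-8, 20]
After 'push 15': [-8, 20, 15]
After 'push 12': [-8, 20, 15, 12]
After 'swap': [-8, 20, 12, 15]
After 'push 16': [-8, 20, 12, 15, 16]
After 'push 0': [-8, 20, 12, 15, 16, 0]
After 'mul': [-8, 20, 12, 15, 0]

Answer: 0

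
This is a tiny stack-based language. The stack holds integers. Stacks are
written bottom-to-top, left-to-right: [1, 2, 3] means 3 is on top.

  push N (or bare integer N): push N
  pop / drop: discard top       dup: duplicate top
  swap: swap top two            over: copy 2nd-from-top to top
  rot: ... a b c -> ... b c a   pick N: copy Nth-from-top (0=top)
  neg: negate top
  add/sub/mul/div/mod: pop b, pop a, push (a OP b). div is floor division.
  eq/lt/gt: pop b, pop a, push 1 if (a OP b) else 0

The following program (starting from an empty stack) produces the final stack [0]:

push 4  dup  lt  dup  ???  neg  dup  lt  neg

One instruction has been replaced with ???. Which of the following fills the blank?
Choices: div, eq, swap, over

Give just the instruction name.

Stack before ???: [0, 0]
Stack after ???:  [1]
Checking each choice:
  div: division by zero
  eq: MATCH
  swap: produces [0, 0]
  over: produces [0, 0, 0]


Answer: eq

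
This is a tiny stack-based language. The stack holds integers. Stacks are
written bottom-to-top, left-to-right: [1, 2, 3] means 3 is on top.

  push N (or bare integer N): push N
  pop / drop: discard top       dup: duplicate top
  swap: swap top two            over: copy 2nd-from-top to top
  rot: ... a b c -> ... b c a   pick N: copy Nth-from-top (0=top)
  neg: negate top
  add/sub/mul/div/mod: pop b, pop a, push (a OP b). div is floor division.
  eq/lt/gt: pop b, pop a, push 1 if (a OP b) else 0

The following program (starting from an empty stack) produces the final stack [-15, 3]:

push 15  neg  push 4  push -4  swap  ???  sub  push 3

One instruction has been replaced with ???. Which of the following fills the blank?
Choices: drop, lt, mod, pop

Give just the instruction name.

Answer: mod

Derivation:
Stack before ???: [-15, -4, 4]
Stack after ???:  [-15, 0]
Checking each choice:
  drop: produces [-11, 3]
  lt: produces [-16, 3]
  mod: MATCH
  pop: produces [-11, 3]


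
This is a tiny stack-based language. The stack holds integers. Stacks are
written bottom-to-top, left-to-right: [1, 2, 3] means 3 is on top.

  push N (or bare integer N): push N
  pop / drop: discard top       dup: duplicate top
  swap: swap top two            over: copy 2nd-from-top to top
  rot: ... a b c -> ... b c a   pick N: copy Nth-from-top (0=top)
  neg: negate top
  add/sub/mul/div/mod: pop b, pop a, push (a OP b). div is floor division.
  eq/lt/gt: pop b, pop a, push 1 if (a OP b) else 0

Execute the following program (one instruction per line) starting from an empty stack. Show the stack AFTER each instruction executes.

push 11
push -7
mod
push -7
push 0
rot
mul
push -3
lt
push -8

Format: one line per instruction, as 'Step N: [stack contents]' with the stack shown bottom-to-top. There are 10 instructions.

Step 1: [11]
Step 2: [11, -7]
Step 3: [-3]
Step 4: [-3, -7]
Step 5: [-3, -7, 0]
Step 6: [-7, 0, -3]
Step 7: [-7, 0]
Step 8: [-7, 0, -3]
Step 9: [-7, 0]
Step 10: [-7, 0, -8]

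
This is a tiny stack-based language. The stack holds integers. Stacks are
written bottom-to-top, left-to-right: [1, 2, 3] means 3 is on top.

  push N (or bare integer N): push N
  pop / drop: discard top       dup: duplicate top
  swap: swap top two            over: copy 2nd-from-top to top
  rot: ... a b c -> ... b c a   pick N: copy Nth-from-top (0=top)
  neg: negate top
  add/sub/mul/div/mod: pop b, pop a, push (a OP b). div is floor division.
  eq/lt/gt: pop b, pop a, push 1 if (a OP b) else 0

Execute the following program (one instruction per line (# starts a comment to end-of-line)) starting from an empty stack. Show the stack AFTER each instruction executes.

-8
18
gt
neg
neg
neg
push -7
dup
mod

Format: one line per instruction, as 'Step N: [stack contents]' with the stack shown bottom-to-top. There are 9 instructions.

Step 1: [-8]
Step 2: [-8, 18]
Step 3: [0]
Step 4: [0]
Step 5: [0]
Step 6: [0]
Step 7: [0, -7]
Step 8: [0, -7, -7]
Step 9: [0, 0]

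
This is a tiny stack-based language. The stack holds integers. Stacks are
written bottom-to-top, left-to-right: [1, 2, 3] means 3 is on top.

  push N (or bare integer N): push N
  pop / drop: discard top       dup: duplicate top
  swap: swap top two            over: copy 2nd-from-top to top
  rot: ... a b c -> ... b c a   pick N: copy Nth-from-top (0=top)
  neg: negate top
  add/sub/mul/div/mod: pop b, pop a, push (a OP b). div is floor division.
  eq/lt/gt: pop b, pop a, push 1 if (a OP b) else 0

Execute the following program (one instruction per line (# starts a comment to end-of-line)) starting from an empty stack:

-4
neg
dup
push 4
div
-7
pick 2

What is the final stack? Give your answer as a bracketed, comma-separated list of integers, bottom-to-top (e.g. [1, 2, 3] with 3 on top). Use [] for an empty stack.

Answer: [4, 1, -7, 4]

Derivation:
After 'push -4': [-4]
After 'neg': [4]
After 'dup': [4, 4]
After 'push 4': [4, 4, 4]
After 'div': [4, 1]
After 'push -7': [4, 1, -7]
After 'pick 2': [4, 1, -7, 4]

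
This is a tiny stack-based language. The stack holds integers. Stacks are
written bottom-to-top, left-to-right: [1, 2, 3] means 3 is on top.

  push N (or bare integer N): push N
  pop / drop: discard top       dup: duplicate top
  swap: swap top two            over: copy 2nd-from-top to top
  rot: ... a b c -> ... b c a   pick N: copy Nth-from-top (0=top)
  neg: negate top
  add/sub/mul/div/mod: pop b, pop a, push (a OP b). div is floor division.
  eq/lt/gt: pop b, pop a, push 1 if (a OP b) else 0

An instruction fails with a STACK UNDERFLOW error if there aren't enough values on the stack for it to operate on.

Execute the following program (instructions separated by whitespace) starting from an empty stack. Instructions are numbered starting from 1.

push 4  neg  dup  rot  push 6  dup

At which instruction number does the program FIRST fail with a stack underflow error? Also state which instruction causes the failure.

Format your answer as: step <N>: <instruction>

Step 1 ('push 4'): stack = [4], depth = 1
Step 2 ('neg'): stack = [-4], depth = 1
Step 3 ('dup'): stack = [-4, -4], depth = 2
Step 4 ('rot'): needs 3 value(s) but depth is 2 — STACK UNDERFLOW

Answer: step 4: rot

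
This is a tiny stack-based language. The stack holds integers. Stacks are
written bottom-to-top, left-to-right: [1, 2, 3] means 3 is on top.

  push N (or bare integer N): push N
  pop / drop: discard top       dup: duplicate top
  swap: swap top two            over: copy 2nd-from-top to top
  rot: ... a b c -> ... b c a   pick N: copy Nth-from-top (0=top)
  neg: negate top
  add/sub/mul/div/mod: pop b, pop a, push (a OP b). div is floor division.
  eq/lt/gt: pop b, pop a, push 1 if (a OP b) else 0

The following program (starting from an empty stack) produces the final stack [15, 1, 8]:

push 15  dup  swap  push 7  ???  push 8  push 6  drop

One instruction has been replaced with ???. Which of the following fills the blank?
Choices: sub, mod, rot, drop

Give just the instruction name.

Stack before ???: [15, 15, 7]
Stack after ???:  [15, 1]
Checking each choice:
  sub: produces [15, 8, 8]
  mod: MATCH
  rot: produces [15, 7, 15, 8]
  drop: produces [15, 15, 8]


Answer: mod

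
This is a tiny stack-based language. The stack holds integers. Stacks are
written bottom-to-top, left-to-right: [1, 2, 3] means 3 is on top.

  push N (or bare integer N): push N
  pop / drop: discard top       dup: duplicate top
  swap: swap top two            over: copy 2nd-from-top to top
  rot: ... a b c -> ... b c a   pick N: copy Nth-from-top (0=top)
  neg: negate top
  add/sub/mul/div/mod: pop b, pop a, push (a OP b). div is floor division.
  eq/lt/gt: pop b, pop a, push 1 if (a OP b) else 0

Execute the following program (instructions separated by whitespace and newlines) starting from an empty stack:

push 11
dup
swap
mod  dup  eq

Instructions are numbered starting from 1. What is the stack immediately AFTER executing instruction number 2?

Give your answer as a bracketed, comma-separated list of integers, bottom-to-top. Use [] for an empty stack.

Answer: [11, 11]

Derivation:
Step 1 ('push 11'): [11]
Step 2 ('dup'): [11, 11]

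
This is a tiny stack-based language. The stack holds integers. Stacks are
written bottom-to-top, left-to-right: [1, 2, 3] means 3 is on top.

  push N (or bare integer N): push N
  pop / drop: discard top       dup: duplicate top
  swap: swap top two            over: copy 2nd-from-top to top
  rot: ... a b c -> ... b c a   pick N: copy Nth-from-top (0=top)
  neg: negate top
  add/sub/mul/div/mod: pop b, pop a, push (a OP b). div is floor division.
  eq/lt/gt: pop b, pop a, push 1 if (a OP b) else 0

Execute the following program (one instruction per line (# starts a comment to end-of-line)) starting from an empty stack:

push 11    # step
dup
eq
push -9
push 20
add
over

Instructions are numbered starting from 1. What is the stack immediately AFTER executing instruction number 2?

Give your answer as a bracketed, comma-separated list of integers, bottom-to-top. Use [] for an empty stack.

Answer: [11, 11]

Derivation:
Step 1 ('push 11'): [11]
Step 2 ('dup'): [11, 11]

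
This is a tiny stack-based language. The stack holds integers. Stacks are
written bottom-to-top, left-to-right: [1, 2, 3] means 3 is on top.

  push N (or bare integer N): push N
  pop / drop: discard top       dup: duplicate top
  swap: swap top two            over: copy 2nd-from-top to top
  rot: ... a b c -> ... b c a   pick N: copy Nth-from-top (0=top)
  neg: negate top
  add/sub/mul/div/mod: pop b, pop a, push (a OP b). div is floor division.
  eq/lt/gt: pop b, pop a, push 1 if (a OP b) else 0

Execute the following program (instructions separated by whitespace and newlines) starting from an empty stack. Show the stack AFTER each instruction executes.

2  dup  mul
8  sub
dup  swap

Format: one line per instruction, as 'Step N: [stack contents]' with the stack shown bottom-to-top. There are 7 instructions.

Step 1: [2]
Step 2: [2, 2]
Step 3: [4]
Step 4: [4, 8]
Step 5: [-4]
Step 6: [-4, -4]
Step 7: [-4, -4]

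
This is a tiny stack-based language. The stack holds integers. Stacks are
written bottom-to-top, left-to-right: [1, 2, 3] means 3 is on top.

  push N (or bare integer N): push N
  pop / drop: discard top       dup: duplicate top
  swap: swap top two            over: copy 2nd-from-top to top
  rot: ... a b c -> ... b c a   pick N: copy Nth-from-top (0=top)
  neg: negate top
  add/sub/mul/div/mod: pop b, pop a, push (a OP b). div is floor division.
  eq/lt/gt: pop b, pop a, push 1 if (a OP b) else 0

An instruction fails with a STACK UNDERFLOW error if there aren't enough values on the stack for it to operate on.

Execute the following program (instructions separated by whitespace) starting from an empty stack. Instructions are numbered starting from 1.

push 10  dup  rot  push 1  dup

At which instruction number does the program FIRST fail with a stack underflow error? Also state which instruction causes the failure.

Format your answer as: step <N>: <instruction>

Answer: step 3: rot

Derivation:
Step 1 ('push 10'): stack = [10], depth = 1
Step 2 ('dup'): stack = [10, 10], depth = 2
Step 3 ('rot'): needs 3 value(s) but depth is 2 — STACK UNDERFLOW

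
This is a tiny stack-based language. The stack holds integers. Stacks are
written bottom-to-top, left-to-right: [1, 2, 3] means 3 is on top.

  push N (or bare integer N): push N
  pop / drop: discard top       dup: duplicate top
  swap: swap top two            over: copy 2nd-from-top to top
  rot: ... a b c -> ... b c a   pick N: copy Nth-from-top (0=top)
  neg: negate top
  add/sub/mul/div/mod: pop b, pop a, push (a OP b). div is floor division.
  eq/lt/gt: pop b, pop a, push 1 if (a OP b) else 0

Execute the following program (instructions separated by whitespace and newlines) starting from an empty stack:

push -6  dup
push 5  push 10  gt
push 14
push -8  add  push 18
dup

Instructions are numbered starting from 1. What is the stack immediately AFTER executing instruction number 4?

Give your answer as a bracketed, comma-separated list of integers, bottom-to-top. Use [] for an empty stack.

Step 1 ('push -6'): [-6]
Step 2 ('dup'): [-6, -6]
Step 3 ('push 5'): [-6, -6, 5]
Step 4 ('push 10'): [-6, -6, 5, 10]

Answer: [-6, -6, 5, 10]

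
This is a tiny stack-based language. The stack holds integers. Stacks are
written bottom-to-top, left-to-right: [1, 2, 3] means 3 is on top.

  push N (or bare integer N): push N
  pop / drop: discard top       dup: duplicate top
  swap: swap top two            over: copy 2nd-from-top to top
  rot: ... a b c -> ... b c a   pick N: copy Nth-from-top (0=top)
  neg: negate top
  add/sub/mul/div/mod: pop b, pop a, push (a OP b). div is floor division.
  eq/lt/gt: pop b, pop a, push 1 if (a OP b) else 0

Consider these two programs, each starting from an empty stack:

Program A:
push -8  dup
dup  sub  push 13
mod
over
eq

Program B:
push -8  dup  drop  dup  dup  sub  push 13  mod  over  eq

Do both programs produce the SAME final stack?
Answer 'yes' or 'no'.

Answer: yes

Derivation:
Program A trace:
  After 'push -8': [-8]
  After 'dup': [-8, -8]
  After 'dup': [-8, -8, -8]
  After 'sub': [-8, 0]
  After 'push 13': [-8, 0, 13]
  After 'mod': [-8, 0]
  After 'over': [-8, 0, -8]
  After 'eq': [-8, 0]
Program A final stack: [-8, 0]

Program B trace:
  After 'push -8': [-8]
  After 'dup': [-8, -8]
  After 'drop': [-8]
  After 'dup': [-8, -8]
  After 'dup': [-8, -8, -8]
  After 'sub': [-8, 0]
  After 'push 13': [-8, 0, 13]
  After 'mod': [-8, 0]
  After 'over': [-8, 0, -8]
  After 'eq': [-8, 0]
Program B final stack: [-8, 0]
Same: yes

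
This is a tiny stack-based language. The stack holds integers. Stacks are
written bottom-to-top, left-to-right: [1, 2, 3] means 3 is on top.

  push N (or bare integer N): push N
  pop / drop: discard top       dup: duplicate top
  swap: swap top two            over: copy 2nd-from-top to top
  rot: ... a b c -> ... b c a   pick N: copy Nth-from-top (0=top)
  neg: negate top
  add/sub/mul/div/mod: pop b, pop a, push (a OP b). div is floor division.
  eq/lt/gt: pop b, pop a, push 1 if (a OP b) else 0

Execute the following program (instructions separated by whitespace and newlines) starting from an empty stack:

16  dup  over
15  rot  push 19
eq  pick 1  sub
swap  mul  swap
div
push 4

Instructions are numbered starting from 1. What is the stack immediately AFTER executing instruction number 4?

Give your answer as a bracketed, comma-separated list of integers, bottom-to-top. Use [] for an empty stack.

Step 1 ('16'): [16]
Step 2 ('dup'): [16, 16]
Step 3 ('over'): [16, 16, 16]
Step 4 ('15'): [16, 16, 16, 15]

Answer: [16, 16, 16, 15]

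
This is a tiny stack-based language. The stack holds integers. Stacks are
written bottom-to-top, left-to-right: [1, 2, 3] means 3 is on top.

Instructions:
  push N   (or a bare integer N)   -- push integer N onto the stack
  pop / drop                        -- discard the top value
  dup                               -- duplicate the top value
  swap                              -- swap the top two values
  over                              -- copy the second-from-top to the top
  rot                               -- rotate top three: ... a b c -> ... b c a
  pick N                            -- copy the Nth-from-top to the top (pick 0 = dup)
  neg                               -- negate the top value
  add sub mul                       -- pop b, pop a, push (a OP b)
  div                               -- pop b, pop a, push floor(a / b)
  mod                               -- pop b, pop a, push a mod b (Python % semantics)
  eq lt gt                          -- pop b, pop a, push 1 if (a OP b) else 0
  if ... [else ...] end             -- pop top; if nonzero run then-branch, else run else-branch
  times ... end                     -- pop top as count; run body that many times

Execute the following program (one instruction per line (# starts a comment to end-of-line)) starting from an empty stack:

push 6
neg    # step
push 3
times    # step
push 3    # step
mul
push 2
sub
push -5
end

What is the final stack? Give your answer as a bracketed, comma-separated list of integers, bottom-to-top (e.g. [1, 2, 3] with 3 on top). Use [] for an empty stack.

After 'push 6': [6]
After 'neg': [-6]
After 'push 3': [-6, 3]
After 'times': [-6]
After 'push 3': [-6, 3]
After 'mul': [-18]
After 'push 2': [-18, 2]
After 'sub': [-20]
After 'push -5': [-20, -5]
After 'push 3': [-20, -5, 3]
After 'mul': [-20, -15]
After 'push 2': [-20, -15, 2]
After 'sub': [-20, -17]
After 'push -5': [-20, -17, -5]
After 'push 3': [-20, -17, -5, 3]
After 'mul': [-20, -17, -15]
After 'push 2': [-20, -17, -15, 2]
After 'sub': [-20, -17, -17]
After 'push -5': [-20, -17, -17, -5]

Answer: [-20, -17, -17, -5]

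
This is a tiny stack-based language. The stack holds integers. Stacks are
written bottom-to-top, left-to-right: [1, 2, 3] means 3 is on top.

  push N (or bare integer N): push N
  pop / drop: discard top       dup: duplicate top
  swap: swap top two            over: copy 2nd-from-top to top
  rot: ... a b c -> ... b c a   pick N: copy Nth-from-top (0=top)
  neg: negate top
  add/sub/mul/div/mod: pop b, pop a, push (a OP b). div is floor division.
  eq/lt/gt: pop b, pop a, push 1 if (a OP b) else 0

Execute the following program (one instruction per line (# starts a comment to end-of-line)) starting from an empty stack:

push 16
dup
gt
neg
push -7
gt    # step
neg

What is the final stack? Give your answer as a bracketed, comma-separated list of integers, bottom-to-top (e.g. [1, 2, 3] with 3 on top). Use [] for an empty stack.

Answer: [-1]

Derivation:
After 'push 16': [16]
After 'dup': [16, 16]
After 'gt': [0]
After 'neg': [0]
After 'push -7': [0, -7]
After 'gt': [1]
After 'neg': [-1]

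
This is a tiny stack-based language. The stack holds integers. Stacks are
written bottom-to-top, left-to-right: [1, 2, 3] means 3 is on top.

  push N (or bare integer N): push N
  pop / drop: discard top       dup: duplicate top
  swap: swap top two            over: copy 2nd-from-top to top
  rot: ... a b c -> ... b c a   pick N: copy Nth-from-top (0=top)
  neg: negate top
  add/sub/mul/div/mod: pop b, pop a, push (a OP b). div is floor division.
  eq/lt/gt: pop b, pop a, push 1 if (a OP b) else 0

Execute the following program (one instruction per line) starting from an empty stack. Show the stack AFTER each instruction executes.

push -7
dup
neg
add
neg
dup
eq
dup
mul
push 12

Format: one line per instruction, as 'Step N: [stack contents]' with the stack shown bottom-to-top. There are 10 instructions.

Step 1: [-7]
Step 2: [-7, -7]
Step 3: [-7, 7]
Step 4: [0]
Step 5: [0]
Step 6: [0, 0]
Step 7: [1]
Step 8: [1, 1]
Step 9: [1]
Step 10: [1, 12]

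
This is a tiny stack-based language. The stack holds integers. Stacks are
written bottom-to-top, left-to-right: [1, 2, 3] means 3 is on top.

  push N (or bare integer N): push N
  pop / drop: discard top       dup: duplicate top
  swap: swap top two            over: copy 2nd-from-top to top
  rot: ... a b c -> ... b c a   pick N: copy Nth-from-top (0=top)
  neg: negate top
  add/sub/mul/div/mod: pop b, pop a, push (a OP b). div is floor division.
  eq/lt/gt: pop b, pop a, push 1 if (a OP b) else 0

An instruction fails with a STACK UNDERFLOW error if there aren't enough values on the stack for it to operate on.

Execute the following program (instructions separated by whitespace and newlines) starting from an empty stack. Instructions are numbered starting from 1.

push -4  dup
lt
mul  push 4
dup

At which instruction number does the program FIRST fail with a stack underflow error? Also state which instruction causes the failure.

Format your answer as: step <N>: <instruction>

Answer: step 4: mul

Derivation:
Step 1 ('push -4'): stack = [-4], depth = 1
Step 2 ('dup'): stack = [-4, -4], depth = 2
Step 3 ('lt'): stack = [0], depth = 1
Step 4 ('mul'): needs 2 value(s) but depth is 1 — STACK UNDERFLOW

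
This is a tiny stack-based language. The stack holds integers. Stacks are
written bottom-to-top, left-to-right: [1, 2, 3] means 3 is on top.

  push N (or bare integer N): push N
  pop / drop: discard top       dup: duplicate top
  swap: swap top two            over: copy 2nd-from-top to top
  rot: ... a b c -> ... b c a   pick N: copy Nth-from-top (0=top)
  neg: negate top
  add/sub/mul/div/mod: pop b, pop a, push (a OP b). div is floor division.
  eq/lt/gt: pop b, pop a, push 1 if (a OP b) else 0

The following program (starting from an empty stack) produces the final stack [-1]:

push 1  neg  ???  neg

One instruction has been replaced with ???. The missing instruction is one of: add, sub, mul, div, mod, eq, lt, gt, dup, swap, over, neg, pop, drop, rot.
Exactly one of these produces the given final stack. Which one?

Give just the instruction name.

Stack before ???: [-1]
Stack after ???:  [1]
The instruction that transforms [-1] -> [1] is: neg

Answer: neg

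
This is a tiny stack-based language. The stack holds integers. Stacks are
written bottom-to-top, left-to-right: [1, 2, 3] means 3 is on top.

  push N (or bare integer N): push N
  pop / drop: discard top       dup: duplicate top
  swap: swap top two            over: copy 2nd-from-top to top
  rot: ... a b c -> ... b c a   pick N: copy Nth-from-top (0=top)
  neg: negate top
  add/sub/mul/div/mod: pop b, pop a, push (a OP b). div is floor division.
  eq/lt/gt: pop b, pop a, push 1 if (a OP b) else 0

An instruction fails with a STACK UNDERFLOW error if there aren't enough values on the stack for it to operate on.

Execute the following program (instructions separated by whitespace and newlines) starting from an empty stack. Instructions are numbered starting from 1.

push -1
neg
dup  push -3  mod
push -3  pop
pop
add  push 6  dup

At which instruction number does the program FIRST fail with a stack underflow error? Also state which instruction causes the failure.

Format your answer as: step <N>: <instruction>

Answer: step 9: add

Derivation:
Step 1 ('push -1'): stack = [-1], depth = 1
Step 2 ('neg'): stack = [1], depth = 1
Step 3 ('dup'): stack = [1, 1], depth = 2
Step 4 ('push -3'): stack = [1, 1, -3], depth = 3
Step 5 ('mod'): stack = [1, -2], depth = 2
Step 6 ('push -3'): stack = [1, -2, -3], depth = 3
Step 7 ('pop'): stack = [1, -2], depth = 2
Step 8 ('pop'): stack = [1], depth = 1
Step 9 ('add'): needs 2 value(s) but depth is 1 — STACK UNDERFLOW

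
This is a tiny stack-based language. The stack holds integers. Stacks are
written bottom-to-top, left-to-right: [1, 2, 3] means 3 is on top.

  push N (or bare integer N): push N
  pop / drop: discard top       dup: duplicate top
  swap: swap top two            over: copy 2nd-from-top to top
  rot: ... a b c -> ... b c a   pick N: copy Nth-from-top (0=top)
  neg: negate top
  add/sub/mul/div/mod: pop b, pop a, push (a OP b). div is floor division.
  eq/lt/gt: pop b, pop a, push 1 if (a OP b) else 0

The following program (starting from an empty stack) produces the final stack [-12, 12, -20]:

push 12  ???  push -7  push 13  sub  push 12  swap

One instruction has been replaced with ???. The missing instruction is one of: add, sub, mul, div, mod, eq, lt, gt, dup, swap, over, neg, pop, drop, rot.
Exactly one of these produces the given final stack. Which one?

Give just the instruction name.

Answer: neg

Derivation:
Stack before ???: [12]
Stack after ???:  [-12]
The instruction that transforms [12] -> [-12] is: neg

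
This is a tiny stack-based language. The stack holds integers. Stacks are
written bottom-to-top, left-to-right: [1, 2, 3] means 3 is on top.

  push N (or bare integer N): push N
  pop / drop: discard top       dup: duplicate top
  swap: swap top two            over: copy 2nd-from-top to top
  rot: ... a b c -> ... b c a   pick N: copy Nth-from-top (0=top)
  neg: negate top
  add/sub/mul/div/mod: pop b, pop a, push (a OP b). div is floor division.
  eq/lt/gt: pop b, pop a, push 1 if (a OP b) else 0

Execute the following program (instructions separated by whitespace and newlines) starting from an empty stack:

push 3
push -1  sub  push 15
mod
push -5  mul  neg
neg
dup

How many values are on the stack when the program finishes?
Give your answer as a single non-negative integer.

After 'push 3': stack = [3] (depth 1)
After 'push -1': stack = [3, -1] (depth 2)
After 'sub': stack = [4] (depth 1)
After 'push 15': stack = [4, 15] (depth 2)
After 'mod': stack = [4] (depth 1)
After 'push -5': stack = [4, -5] (depth 2)
After 'mul': stack = [-20] (depth 1)
After 'neg': stack = [20] (depth 1)
After 'neg': stack = [-20] (depth 1)
After 'dup': stack = [-20, -20] (depth 2)

Answer: 2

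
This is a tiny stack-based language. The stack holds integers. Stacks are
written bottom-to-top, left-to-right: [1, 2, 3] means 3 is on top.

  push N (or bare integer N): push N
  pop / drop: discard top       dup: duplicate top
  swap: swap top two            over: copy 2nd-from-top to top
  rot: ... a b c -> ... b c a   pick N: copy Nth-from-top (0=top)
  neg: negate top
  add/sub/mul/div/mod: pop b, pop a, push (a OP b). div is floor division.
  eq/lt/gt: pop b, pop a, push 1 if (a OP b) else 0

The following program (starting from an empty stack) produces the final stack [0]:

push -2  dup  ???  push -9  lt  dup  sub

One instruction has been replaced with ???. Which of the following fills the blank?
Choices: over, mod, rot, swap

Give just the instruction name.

Answer: mod

Derivation:
Stack before ???: [-2, -2]
Stack after ???:  [0]
Checking each choice:
  over: produces [-2, -2, 0]
  mod: MATCH
  rot: stack underflow (need 3, have 2)
  swap: produces [-2, 0]


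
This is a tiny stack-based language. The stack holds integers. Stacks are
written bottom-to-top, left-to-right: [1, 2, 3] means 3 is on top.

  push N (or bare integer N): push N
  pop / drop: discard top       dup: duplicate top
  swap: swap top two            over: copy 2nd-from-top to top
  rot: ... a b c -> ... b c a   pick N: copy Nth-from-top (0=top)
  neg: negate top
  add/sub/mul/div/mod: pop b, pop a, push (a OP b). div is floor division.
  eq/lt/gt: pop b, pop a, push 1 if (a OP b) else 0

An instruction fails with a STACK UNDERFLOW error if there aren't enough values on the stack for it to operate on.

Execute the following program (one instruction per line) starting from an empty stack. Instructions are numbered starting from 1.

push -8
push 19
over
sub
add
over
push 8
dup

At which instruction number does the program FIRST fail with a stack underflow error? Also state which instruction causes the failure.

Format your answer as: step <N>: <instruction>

Step 1 ('push -8'): stack = [-8], depth = 1
Step 2 ('push 19'): stack = [-8, 19], depth = 2
Step 3 ('over'): stack = [-8, 19, -8], depth = 3
Step 4 ('sub'): stack = [-8, 27], depth = 2
Step 5 ('add'): stack = [19], depth = 1
Step 6 ('over'): needs 2 value(s) but depth is 1 — STACK UNDERFLOW

Answer: step 6: over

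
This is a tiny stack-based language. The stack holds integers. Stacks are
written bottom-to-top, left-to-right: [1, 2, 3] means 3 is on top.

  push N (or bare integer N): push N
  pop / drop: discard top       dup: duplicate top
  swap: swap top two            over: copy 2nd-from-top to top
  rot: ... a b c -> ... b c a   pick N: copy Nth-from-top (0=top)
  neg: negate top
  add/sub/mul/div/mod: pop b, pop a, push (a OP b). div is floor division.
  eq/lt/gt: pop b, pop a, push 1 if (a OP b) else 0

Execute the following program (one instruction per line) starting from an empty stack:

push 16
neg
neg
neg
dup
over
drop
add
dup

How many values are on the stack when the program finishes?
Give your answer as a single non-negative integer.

Answer: 2

Derivation:
After 'push 16': stack = [16] (depth 1)
After 'neg': stack = [-16] (depth 1)
After 'neg': stack = [16] (depth 1)
After 'neg': stack = [-16] (depth 1)
After 'dup': stack = [-16, -16] (depth 2)
After 'over': stack = [-16, -16, -16] (depth 3)
After 'drop': stack = [-16, -16] (depth 2)
After 'add': stack = [-32] (depth 1)
After 'dup': stack = [-32, -32] (depth 2)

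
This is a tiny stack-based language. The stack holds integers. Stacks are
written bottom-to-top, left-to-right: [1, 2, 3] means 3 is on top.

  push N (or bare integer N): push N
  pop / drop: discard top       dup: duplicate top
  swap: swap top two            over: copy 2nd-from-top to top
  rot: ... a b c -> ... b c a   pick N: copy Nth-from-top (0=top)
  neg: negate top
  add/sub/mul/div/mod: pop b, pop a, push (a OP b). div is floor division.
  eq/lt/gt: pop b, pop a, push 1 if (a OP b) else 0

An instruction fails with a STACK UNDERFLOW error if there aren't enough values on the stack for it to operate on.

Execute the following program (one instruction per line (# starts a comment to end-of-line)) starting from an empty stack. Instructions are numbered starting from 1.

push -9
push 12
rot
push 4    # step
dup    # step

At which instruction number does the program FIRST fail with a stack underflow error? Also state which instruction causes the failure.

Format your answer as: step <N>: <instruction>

Answer: step 3: rot

Derivation:
Step 1 ('push -9'): stack = [-9], depth = 1
Step 2 ('push 12'): stack = [-9, 12], depth = 2
Step 3 ('rot'): needs 3 value(s) but depth is 2 — STACK UNDERFLOW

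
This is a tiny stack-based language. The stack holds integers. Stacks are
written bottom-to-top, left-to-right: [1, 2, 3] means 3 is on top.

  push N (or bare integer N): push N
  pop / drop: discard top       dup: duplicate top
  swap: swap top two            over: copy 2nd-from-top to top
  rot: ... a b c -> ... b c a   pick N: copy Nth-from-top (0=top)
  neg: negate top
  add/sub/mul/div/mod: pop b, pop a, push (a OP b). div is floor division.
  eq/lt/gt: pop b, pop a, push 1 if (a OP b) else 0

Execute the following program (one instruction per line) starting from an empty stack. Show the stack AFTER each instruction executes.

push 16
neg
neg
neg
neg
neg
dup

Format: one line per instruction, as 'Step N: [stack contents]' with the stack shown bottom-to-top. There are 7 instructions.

Step 1: [16]
Step 2: [-16]
Step 3: [16]
Step 4: [-16]
Step 5: [16]
Step 6: [-16]
Step 7: [-16, -16]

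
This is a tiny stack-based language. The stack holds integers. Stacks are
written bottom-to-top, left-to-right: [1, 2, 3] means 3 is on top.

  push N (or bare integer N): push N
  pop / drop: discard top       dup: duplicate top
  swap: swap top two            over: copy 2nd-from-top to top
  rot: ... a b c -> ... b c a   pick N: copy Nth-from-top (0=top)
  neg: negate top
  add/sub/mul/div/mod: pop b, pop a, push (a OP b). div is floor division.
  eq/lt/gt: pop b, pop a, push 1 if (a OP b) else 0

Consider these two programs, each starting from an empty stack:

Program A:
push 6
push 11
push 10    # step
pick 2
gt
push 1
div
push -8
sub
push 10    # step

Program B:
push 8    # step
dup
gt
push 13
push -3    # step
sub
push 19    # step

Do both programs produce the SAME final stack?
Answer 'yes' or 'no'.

Answer: no

Derivation:
Program A trace:
  After 'push 6': [6]
  After 'push 11': [6, 11]
  After 'push 10': [6, 11, 10]
  After 'pick 2': [6, 11, 10, 6]
  After 'gt': [6, 11, 1]
  After 'push 1': [6, 11, 1, 1]
  After 'div': [6, 11, 1]
  After 'push -8': [6, 11, 1, -8]
  After 'sub': [6, 11, 9]
  After 'push 10': [6, 11, 9, 10]
Program A final stack: [6, 11, 9, 10]

Program B trace:
  After 'push 8': [8]
  After 'dup': [8, 8]
  After 'gt': [0]
  After 'push 13': [0, 13]
  After 'push -3': [0, 13, -3]
  After 'sub': [0, 16]
  After 'push 19': [0, 16, 19]
Program B final stack: [0, 16, 19]
Same: no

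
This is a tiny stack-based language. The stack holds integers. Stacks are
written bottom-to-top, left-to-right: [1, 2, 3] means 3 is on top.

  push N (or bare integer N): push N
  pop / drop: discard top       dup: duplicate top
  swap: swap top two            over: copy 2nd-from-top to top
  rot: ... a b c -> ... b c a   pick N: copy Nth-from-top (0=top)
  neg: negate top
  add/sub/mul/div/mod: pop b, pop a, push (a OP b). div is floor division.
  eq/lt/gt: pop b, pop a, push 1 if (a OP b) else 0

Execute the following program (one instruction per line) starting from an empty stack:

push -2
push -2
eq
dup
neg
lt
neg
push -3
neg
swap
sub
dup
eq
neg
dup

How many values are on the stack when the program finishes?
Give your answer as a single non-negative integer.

After 'push -2': stack = [-2] (depth 1)
After 'push -2': stack = [-2, -2] (depth 2)
After 'eq': stack = [1] (depth 1)
After 'dup': stack = [1, 1] (depth 2)
After 'neg': stack = [1, -1] (depth 2)
After 'lt': stack = [0] (depth 1)
After 'neg': stack = [0] (depth 1)
After 'push -3': stack = [0, -3] (depth 2)
After 'neg': stack = [0, 3] (depth 2)
After 'swap': stack = [3, 0] (depth 2)
After 'sub': stack = [3] (depth 1)
After 'dup': stack = [3, 3] (depth 2)
After 'eq': stack = [1] (depth 1)
After 'neg': stack = [-1] (depth 1)
After 'dup': stack = [-1, -1] (depth 2)

Answer: 2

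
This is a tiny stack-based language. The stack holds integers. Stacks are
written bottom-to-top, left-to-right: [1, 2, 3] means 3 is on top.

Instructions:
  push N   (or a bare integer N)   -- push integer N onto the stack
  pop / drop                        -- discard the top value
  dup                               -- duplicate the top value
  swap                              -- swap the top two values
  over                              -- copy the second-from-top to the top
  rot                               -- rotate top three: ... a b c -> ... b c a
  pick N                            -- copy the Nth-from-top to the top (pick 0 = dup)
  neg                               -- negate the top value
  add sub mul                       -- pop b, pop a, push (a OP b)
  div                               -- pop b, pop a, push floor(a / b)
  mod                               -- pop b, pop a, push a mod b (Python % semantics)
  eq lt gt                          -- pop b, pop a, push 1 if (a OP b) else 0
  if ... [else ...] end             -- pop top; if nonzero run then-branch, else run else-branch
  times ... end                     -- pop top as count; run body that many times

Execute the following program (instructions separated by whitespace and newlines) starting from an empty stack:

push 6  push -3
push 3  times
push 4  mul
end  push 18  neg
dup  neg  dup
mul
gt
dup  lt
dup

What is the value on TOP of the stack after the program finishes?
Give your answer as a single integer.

Answer: 0

Derivation:
After 'push 6': [6]
After 'push -3': [6, -3]
After 'push 3': [6, -3, 3]
After 'times': [6, -3]
After 'push 4': [6, -3, 4]
After 'mul': [6, -12]
After 'push 4': [6, -12, 4]
After 'mul': [6, -48]
After 'push 4': [6, -48, 4]
After 'mul': [6, -192]
After 'push 18': [6, -192, 18]
After 'neg': [6, -192, -18]
After 'dup': [6, -192, -18, -18]
After 'neg': [6, -192, -18, 18]
After 'dup': [6, -192, -18, 18, 18]
After 'mul': [6, -192, -18, 324]
After 'gt': [6, -192, 0]
After 'dup': [6, -192, 0, 0]
After 'lt': [6, -192, 0]
After 'dup': [6, -192, 0, 0]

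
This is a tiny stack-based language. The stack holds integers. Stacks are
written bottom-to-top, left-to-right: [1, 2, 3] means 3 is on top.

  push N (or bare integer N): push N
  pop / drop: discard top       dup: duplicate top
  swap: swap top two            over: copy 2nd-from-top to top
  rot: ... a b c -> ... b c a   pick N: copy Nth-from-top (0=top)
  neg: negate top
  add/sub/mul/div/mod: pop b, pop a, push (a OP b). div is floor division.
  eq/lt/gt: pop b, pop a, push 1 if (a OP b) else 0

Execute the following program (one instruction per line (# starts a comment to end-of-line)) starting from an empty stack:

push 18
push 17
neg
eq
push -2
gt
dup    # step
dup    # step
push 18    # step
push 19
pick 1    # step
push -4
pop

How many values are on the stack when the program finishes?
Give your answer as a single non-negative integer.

Answer: 6

Derivation:
After 'push 18': stack = [18] (depth 1)
After 'push 17': stack = [18, 17] (depth 2)
After 'neg': stack = [18, -17] (depth 2)
After 'eq': stack = [0] (depth 1)
After 'push -2': stack = [0, -2] (depth 2)
After 'gt': stack = [1] (depth 1)
After 'dup': stack = [1, 1] (depth 2)
After 'dup': stack = [1, 1, 1] (depth 3)
After 'push 18': stack = [1, 1, 1, 18] (depth 4)
After 'push 19': stack = [1, 1, 1, 18, 19] (depth 5)
After 'pick 1': stack = [1, 1, 1, 18, 19, 18] (depth 6)
After 'push -4': stack = [1, 1, 1, 18, 19, 18, -4] (depth 7)
After 'pop': stack = [1, 1, 1, 18, 19, 18] (depth 6)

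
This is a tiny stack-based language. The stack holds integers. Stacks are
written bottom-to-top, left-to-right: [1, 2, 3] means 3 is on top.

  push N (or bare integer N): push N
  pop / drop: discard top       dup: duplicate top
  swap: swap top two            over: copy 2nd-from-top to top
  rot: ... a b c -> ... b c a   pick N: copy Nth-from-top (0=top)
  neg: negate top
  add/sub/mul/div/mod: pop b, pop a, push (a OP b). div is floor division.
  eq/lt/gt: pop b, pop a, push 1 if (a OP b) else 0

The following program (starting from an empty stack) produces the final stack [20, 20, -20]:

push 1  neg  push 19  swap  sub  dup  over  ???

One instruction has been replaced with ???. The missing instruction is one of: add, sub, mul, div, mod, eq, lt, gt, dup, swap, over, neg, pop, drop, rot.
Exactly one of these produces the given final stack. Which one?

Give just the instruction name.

Answer: neg

Derivation:
Stack before ???: [20, 20, 20]
Stack after ???:  [20, 20, -20]
The instruction that transforms [20, 20, 20] -> [20, 20, -20] is: neg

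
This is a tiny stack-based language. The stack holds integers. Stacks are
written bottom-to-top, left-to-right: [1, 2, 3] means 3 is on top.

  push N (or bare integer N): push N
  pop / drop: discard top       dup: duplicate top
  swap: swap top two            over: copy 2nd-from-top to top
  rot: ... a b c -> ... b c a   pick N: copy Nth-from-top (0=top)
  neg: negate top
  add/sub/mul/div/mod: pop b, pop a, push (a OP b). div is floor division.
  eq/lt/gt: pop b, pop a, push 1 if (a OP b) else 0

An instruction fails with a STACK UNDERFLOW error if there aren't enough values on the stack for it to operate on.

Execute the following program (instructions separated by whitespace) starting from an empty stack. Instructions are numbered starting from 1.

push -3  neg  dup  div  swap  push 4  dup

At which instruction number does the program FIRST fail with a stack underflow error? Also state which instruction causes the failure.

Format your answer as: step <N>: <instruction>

Step 1 ('push -3'): stack = [-3], depth = 1
Step 2 ('neg'): stack = [3], depth = 1
Step 3 ('dup'): stack = [3, 3], depth = 2
Step 4 ('div'): stack = [1], depth = 1
Step 5 ('swap'): needs 2 value(s) but depth is 1 — STACK UNDERFLOW

Answer: step 5: swap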